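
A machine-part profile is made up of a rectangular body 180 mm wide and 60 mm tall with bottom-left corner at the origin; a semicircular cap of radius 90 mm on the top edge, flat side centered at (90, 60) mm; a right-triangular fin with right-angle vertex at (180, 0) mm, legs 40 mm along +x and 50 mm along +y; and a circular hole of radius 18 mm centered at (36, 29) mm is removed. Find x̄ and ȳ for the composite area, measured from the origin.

Part | A | x̄ᵢ | ȳᵢ | A·x̄ᵢ | A·ȳᵢ
rectangular body | 10800.00 | 90.00 | 30.00 | 972000.00 | 324000.00
semicircular top | 12723.45 | 90.00 | 98.20 | 1145110.52 | 1249407.01
triangular fin | 1000.00 | 193.33 | 16.67 | 193333.33 | 16666.67
hole | -1017.88 | 36.00 | 29.00 | -36643.54 | -29518.40
Σ | 23505.57 |  |  | 2273800.32 | 1560555.28
x̄ = 2273800.32 / 23505.57 = 96.73 mm
ȳ = 1560555.28 / 23505.57 = 66.39 mm

x̄ = 96.73 mm, ȳ = 66.39 mm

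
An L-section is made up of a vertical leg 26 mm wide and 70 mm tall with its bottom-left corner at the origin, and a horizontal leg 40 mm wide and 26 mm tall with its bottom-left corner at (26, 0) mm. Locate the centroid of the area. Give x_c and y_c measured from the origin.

x_c = 25.00 mm, y_c = 27.00 mm

Part | A | x̄ᵢ | ȳᵢ | A·x̄ᵢ | A·ȳᵢ
vertical leg | 1820.00 | 13.00 | 35.00 | 23660.00 | 63700.00
horizontal leg | 1040.00 | 46.00 | 13.00 | 47840.00 | 13520.00
Σ | 2860.00 |  |  | 71500.00 | 77220.00
x_c = 71500.00 / 2860.00 = 25.00 mm
y_c = 77220.00 / 2860.00 = 27.00 mm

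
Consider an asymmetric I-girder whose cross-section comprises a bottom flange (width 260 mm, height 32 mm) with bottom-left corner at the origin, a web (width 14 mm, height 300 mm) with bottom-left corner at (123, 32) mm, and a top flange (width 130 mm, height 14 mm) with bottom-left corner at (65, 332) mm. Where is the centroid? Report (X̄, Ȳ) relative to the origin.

X̄ = 130.00 mm, Ȳ = 105.61 mm

Part | A | x̄ᵢ | ȳᵢ | A·x̄ᵢ | A·ȳᵢ
bottom flange | 8320.00 | 130.00 | 16.00 | 1081600.00 | 133120.00
web | 4200.00 | 130.00 | 182.00 | 546000.00 | 764400.00
top flange | 1820.00 | 130.00 | 339.00 | 236600.00 | 616980.00
Σ | 14340.00 |  |  | 1864200.00 | 1514500.00
X̄ = 1864200.00 / 14340.00 = 130.00 mm
Ȳ = 1514500.00 / 14340.00 = 105.61 mm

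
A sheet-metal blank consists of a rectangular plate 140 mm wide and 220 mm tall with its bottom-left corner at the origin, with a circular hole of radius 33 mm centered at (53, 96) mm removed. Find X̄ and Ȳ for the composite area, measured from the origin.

plate: A = 140 × 220 = 30800.00, centroid at (70.00, 110.00).
hole: A = −π·33² = -3421.19, centroid at (53.00, 96.00).
ΣA = 27378.81 mm²
ΣAX̄ = (30800.00)(70.00) + (-3421.19)(53.00) = 1974676.70 mm³
ΣAȲ = (30800.00)(110.00) + (-3421.19)(96.00) = 3059565.34 mm³
X̄ = 1974676.70 / 27378.81 = 72.12 mm
Ȳ = 3059565.34 / 27378.81 = 111.75 mm

X̄ = 72.12 mm, Ȳ = 111.75 mm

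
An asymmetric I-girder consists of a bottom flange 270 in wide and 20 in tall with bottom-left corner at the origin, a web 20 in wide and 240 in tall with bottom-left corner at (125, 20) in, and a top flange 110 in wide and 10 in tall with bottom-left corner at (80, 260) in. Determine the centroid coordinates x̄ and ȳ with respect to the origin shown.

Part | A | x̄ᵢ | ȳᵢ | A·x̄ᵢ | A·ȳᵢ
bottom flange | 5400.00 | 135.00 | 10.00 | 729000.00 | 54000.00
web | 4800.00 | 135.00 | 140.00 | 648000.00 | 672000.00
top flange | 1100.00 | 135.00 | 265.00 | 148500.00 | 291500.00
Σ | 11300.00 |  |  | 1525500.00 | 1017500.00
x̄ = 1525500.00 / 11300.00 = 135.00 in
ȳ = 1017500.00 / 11300.00 = 90.04 in

x̄ = 135.00 in, ȳ = 90.04 in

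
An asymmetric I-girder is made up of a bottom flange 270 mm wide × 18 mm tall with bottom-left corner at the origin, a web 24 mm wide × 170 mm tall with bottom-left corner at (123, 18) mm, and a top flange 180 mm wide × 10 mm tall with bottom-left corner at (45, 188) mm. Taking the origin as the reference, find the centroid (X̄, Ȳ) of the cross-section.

X̄ = 135.00 mm, Ȳ = 75.55 mm

bottom flange: A = 270 × 18 = 4860.00, centroid at (135.00, 9.00).
web: A = 24 × 170 = 4080.00, centroid at (135.00, 103.00).
top flange: A = 180 × 10 = 1800.00, centroid at (135.00, 193.00).
ΣA = 10740.00 mm²
ΣAX̄ = (4860.00)(135.00) + (4080.00)(135.00) + (1800.00)(135.00) = 1449900.00 mm³
ΣAȲ = (4860.00)(9.00) + (4080.00)(103.00) + (1800.00)(193.00) = 811380.00 mm³
X̄ = 1449900.00 / 10740.00 = 135.00 mm
Ȳ = 811380.00 / 10740.00 = 75.55 mm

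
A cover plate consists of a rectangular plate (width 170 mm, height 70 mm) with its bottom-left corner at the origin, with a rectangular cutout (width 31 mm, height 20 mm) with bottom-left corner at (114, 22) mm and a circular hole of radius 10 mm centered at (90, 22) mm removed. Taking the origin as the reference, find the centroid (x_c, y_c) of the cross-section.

plate: A = 170 × 70 = 11900.00, centroid at (85.00, 35.00).
hole 1: A = −(31 × 20) = -620.00, centroid at (129.50, 32.00).
hole 2: A = −π·10² = -314.16, centroid at (90.00, 22.00).
ΣA = 10965.84 mm²
ΣAx_c = (11900.00)(85.00) + (-620.00)(129.50) + (-314.16)(90.00) = 902935.67 mm³
ΣAy_c = (11900.00)(35.00) + (-620.00)(32.00) + (-314.16)(22.00) = 389748.50 mm³
x_c = 902935.67 / 10965.84 = 82.34 mm
y_c = 389748.50 / 10965.84 = 35.54 mm

x_c = 82.34 mm, y_c = 35.54 mm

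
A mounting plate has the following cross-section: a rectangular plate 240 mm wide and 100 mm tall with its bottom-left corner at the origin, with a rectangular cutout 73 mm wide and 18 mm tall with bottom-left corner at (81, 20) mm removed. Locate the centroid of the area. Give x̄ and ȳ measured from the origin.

plate: A = 240 × 100 = 24000.00, centroid at (120.00, 50.00).
hole: A = −(73 × 18) = -1314.00, centroid at (117.50, 29.00).
ΣA = 22686.00 mm²
ΣAx̄ = (24000.00)(120.00) + (-1314.00)(117.50) = 2725605.00 mm³
ΣAȳ = (24000.00)(50.00) + (-1314.00)(29.00) = 1161894.00 mm³
x̄ = 2725605.00 / 22686.00 = 120.14 mm
ȳ = 1161894.00 / 22686.00 = 51.22 mm

x̄ = 120.14 mm, ȳ = 51.22 mm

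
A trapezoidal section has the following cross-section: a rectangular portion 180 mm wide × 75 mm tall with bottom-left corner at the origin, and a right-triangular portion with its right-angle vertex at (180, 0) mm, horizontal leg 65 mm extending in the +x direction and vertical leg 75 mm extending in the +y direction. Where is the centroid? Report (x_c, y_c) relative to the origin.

rectangular portion: A = 180 × 75 = 13500.00, centroid at (90.00, 37.50).
triangular portion: A = ½·65·75 = 2437.50, centroid at (201.67, 25.00).
ΣA = 15937.50 mm²
ΣAx_c = (13500.00)(90.00) + (2437.50)(201.67) = 1706562.50 mm³
ΣAy_c = (13500.00)(37.50) + (2437.50)(25.00) = 567187.50 mm³
x_c = 1706562.50 / 15937.50 = 107.08 mm
y_c = 567187.50 / 15937.50 = 35.59 mm

x_c = 107.08 mm, y_c = 35.59 mm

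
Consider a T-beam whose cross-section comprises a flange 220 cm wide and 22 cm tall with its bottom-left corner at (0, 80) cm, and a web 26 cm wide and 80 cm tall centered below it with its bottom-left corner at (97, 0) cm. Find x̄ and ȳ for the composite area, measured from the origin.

x̄ = 110.00 cm, ȳ = 75.67 cm

web: A = 26 × 80 = 2080.00, centroid at (110.00, 40.00).
flange: A = 220 × 22 = 4840.00, centroid at (110.00, 91.00).
ΣA = 6920.00 cm², ΣAx̄ = 761200.00 cm³, ΣAȳ = 523640.00 cm³.
x̄ = 761200.00/6920.00 = 110.00 cm; ȳ = 523640.00/6920.00 = 75.67 cm.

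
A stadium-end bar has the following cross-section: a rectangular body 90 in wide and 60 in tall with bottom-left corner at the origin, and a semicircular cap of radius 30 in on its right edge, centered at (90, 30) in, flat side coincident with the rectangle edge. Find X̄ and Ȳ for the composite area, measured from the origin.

Part | A | x̄ᵢ | ȳᵢ | A·x̄ᵢ | A·ȳᵢ
rectangular body | 5400.00 | 45.00 | 30.00 | 243000.00 | 162000.00
semicircular end | 1413.72 | 102.73 | 30.00 | 145234.50 | 42411.50
Σ | 6813.72 |  |  | 388234.50 | 204411.50
X̄ = 388234.50 / 6813.72 = 56.98 in
Ȳ = 204411.50 / 6813.72 = 30.00 in

X̄ = 56.98 in, Ȳ = 30.00 in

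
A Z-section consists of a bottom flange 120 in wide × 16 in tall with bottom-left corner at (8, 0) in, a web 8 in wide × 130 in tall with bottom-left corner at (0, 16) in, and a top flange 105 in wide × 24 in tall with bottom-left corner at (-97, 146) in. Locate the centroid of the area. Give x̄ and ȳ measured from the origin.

x̄ = 4.12 in, ȳ = 90.83 in

bottom flange: A = 120 × 16 = 1920.00, centroid at (68.00, 8.00).
web: A = 8 × 130 = 1040.00, centroid at (4.00, 81.00).
top flange: A = 105 × 24 = 2520.00, centroid at (-44.50, 158.00).
ΣA = 5480.00 in²
ΣAx̄ = (1920.00)(68.00) + (1040.00)(4.00) + (2520.00)(-44.50) = 22580.00 in³
ΣAȳ = (1920.00)(8.00) + (1040.00)(81.00) + (2520.00)(158.00) = 497760.00 in³
x̄ = 22580.00 / 5480.00 = 4.12 in
ȳ = 497760.00 / 5480.00 = 90.83 in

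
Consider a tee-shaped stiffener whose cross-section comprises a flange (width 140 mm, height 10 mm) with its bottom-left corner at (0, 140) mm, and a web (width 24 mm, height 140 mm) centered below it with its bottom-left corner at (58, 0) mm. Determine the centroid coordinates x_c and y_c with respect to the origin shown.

x_c = 70.00 mm, y_c = 92.06 mm

web: A = 24 × 140 = 3360.00, centroid at (70.00, 70.00).
flange: A = 140 × 10 = 1400.00, centroid at (70.00, 145.00).
ΣA = 4760.00 mm²
ΣAx_c = (3360.00)(70.00) + (1400.00)(70.00) = 333200.00 mm³
ΣAy_c = (3360.00)(70.00) + (1400.00)(145.00) = 438200.00 mm³
x_c = 333200.00 / 4760.00 = 70.00 mm
y_c = 438200.00 / 4760.00 = 92.06 mm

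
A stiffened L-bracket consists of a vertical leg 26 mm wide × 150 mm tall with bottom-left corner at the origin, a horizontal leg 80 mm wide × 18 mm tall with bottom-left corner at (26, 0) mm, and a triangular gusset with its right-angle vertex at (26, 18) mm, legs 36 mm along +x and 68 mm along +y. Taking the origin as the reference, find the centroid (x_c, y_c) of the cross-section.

x_c = 29.29 mm, y_c = 54.12 mm

Part | A | x̄ᵢ | ȳᵢ | A·x̄ᵢ | A·ȳᵢ
vertical leg | 3900.00 | 13.00 | 75.00 | 50700.00 | 292500.00
horizontal leg | 1440.00 | 66.00 | 9.00 | 95040.00 | 12960.00
gusset | 1224.00 | 38.00 | 40.67 | 46512.00 | 49776.00
Σ | 6564.00 |  |  | 192252.00 | 355236.00
x_c = 192252.00 / 6564.00 = 29.29 mm
y_c = 355236.00 / 6564.00 = 54.12 mm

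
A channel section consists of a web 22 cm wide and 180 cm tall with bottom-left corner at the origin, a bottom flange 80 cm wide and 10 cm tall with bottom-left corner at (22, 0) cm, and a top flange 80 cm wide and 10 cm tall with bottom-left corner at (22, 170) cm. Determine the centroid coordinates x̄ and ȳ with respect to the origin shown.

x̄ = 25.68 cm, ȳ = 90.00 cm

web: A = 22 × 180 = 3960.00, centroid at (11.00, 90.00).
bottom flange: A = 80 × 10 = 800.00, centroid at (62.00, 5.00).
top flange: A = 80 × 10 = 800.00, centroid at (62.00, 175.00).
ΣA = 5560.00 cm²
ΣAx̄ = (3960.00)(11.00) + (800.00)(62.00) + (800.00)(62.00) = 142760.00 cm³
ΣAȳ = (3960.00)(90.00) + (800.00)(5.00) + (800.00)(175.00) = 500400.00 cm³
x̄ = 142760.00 / 5560.00 = 25.68 cm
ȳ = 500400.00 / 5560.00 = 90.00 cm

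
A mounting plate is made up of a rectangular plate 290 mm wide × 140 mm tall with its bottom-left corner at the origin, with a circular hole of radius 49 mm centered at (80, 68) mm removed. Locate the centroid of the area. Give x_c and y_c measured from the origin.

x_c = 159.83 mm, y_c = 70.46 mm

plate: A = 290 × 140 = 40600.00, centroid at (145.00, 70.00).
hole: A = −π·49² = -7542.96, centroid at (80.00, 68.00).
ΣA = 33057.04 mm², ΣAx_c = 5283562.88 mm³, ΣAy_c = 2329078.45 mm³.
x_c = 5283562.88/33057.04 = 159.83 mm; y_c = 2329078.45/33057.04 = 70.46 mm.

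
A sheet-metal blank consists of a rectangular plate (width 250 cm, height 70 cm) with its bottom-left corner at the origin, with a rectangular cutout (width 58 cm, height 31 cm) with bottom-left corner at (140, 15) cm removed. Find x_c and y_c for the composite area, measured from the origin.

plate: A = 250 × 70 = 17500.00, centroid at (125.00, 35.00).
hole: A = −(58 × 31) = -1798.00, centroid at (169.00, 30.50).
ΣA = 15702.00 cm²
ΣAx_c = (17500.00)(125.00) + (-1798.00)(169.00) = 1883638.00 cm³
ΣAy_c = (17500.00)(35.00) + (-1798.00)(30.50) = 557661.00 cm³
x_c = 1883638.00 / 15702.00 = 119.96 cm
y_c = 557661.00 / 15702.00 = 35.52 cm

x_c = 119.96 cm, y_c = 35.52 cm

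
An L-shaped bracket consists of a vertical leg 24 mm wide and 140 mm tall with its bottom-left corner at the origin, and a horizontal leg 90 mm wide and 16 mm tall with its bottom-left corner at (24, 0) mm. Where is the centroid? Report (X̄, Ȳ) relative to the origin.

X̄ = 29.10 mm, Ȳ = 51.40 mm

vertical leg: A = 24 × 140 = 3360.00, centroid at (12.00, 70.00).
horizontal leg: A = 90 × 16 = 1440.00, centroid at (69.00, 8.00).
ΣA = 4800.00 mm², ΣAX̄ = 139680.00 mm³, ΣAȲ = 246720.00 mm³.
X̄ = 139680.00/4800.00 = 29.10 mm; Ȳ = 246720.00/4800.00 = 51.40 mm.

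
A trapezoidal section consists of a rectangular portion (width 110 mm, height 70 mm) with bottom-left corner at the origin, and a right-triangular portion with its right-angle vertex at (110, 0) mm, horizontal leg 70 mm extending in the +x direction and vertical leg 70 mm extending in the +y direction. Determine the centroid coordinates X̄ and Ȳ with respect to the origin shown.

Part | A | x̄ᵢ | ȳᵢ | A·x̄ᵢ | A·ȳᵢ
rectangular portion | 7700.00 | 55.00 | 35.00 | 423500.00 | 269500.00
triangular portion | 2450.00 | 133.33 | 23.33 | 326666.67 | 57166.67
Σ | 10150.00 |  |  | 750166.67 | 326666.67
X̄ = 750166.67 / 10150.00 = 73.91 mm
Ȳ = 326666.67 / 10150.00 = 32.18 mm

X̄ = 73.91 mm, Ȳ = 32.18 mm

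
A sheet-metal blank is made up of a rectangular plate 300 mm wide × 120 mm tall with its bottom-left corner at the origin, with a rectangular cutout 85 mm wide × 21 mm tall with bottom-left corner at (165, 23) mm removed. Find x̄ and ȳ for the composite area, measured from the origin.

x̄ = 147.00 mm, ȳ = 61.38 mm

Part | A | x̄ᵢ | ȳᵢ | A·x̄ᵢ | A·ȳᵢ
plate | 36000.00 | 150.00 | 60.00 | 5400000.00 | 2160000.00
hole | -1785.00 | 207.50 | 33.50 | -370387.50 | -59797.50
Σ | 34215.00 |  |  | 5029612.50 | 2100202.50
x̄ = 5029612.50 / 34215.00 = 147.00 mm
ȳ = 2100202.50 / 34215.00 = 61.38 mm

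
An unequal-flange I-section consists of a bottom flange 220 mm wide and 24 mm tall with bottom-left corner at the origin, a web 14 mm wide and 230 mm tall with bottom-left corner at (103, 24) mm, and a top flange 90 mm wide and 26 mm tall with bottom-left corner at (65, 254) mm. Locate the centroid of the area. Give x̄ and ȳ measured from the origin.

x̄ = 110.00 mm, ȳ = 104.77 mm

bottom flange: A = 220 × 24 = 5280.00, centroid at (110.00, 12.00).
web: A = 14 × 230 = 3220.00, centroid at (110.00, 139.00).
top flange: A = 90 × 26 = 2340.00, centroid at (110.00, 267.00).
ΣA = 10840.00 mm², ΣAx̄ = 1192400.00 mm³, ΣAȳ = 1135720.00 mm³.
x̄ = 1192400.00/10840.00 = 110.00 mm; ȳ = 1135720.00/10840.00 = 104.77 mm.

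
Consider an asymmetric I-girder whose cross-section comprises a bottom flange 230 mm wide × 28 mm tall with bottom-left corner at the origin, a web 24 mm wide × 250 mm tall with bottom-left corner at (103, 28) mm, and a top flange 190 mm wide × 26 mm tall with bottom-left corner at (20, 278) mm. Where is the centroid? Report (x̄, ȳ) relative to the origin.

x̄ = 115.00 mm, ȳ = 140.72 mm

bottom flange: A = 230 × 28 = 6440.00, centroid at (115.00, 14.00).
web: A = 24 × 250 = 6000.00, centroid at (115.00, 153.00).
top flange: A = 190 × 26 = 4940.00, centroid at (115.00, 291.00).
ΣA = 17380.00 mm², ΣAx̄ = 1998700.00 mm³, ΣAȳ = 2445700.00 mm³.
x̄ = 1998700.00/17380.00 = 115.00 mm; ȳ = 2445700.00/17380.00 = 140.72 mm.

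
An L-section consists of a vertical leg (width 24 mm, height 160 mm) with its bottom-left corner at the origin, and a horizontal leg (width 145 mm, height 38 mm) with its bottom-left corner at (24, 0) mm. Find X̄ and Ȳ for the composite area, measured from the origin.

X̄ = 61.80 mm, Ȳ = 44.05 mm

Part | A | x̄ᵢ | ȳᵢ | A·x̄ᵢ | A·ȳᵢ
vertical leg | 3840.00 | 12.00 | 80.00 | 46080.00 | 307200.00
horizontal leg | 5510.00 | 96.50 | 19.00 | 531715.00 | 104690.00
Σ | 9350.00 |  |  | 577795.00 | 411890.00
X̄ = 577795.00 / 9350.00 = 61.80 mm
Ȳ = 411890.00 / 9350.00 = 44.05 mm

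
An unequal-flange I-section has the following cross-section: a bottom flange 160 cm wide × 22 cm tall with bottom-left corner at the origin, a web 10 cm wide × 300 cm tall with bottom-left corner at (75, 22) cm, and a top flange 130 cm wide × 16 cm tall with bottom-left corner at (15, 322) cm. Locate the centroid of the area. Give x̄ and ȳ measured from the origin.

bottom flange: A = 160 × 22 = 3520.00, centroid at (80.00, 11.00).
web: A = 10 × 300 = 3000.00, centroid at (80.00, 172.00).
top flange: A = 130 × 16 = 2080.00, centroid at (80.00, 330.00).
ΣA = 8600.00 cm²
ΣAx̄ = (3520.00)(80.00) + (3000.00)(80.00) + (2080.00)(80.00) = 688000.00 cm³
ΣAȳ = (3520.00)(11.00) + (3000.00)(172.00) + (2080.00)(330.00) = 1241120.00 cm³
x̄ = 688000.00 / 8600.00 = 80.00 cm
ȳ = 1241120.00 / 8600.00 = 144.32 cm

x̄ = 80.00 cm, ȳ = 144.32 cm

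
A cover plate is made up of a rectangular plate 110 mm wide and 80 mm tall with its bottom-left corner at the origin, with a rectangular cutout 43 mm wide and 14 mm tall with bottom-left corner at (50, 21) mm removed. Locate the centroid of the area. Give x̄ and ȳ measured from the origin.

x̄ = 53.79 mm, ȳ = 40.88 mm

Part | A | x̄ᵢ | ȳᵢ | A·x̄ᵢ | A·ȳᵢ
plate | 8800.00 | 55.00 | 40.00 | 484000.00 | 352000.00
hole | -602.00 | 71.50 | 28.00 | -43043.00 | -16856.00
Σ | 8198.00 |  |  | 440957.00 | 335144.00
x̄ = 440957.00 / 8198.00 = 53.79 mm
ȳ = 335144.00 / 8198.00 = 40.88 mm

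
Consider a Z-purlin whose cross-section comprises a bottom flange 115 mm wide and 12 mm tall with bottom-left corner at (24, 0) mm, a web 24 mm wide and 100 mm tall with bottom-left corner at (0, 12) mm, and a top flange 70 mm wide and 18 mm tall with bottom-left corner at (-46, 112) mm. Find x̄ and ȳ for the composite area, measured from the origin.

x̄ = 25.28 mm, ȳ = 61.42 mm

bottom flange: A = 115 × 12 = 1380.00, centroid at (81.50, 6.00).
web: A = 24 × 100 = 2400.00, centroid at (12.00, 62.00).
top flange: A = 70 × 18 = 1260.00, centroid at (-11.00, 121.00).
ΣA = 5040.00 mm², ΣAx̄ = 127410.00 mm³, ΣAȳ = 309540.00 mm³.
x̄ = 127410.00/5040.00 = 25.28 mm; ȳ = 309540.00/5040.00 = 61.42 mm.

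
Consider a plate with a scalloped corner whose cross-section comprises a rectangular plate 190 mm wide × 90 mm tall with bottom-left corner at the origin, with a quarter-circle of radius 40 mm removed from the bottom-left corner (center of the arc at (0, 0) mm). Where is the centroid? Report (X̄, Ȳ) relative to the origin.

X̄ = 101.19 mm, Ȳ = 47.22 mm

plate: A = 190 × 90 = 17100.00, centroid at (95.00, 45.00).
removed quarter-circle: A = −¼π·40² = -1256.64, centroid at (16.98, 16.98).
ΣA = 15843.36 mm², ΣAX̄ = 1603166.67 mm³, ΣAȲ = 748166.67 mm³.
X̄ = 1603166.67/15843.36 = 101.19 mm; Ȳ = 748166.67/15843.36 = 47.22 mm.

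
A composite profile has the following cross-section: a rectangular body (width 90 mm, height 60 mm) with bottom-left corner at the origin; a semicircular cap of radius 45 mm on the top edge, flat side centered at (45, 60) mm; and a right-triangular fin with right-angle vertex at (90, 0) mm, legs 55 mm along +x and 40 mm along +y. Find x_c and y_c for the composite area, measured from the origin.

x_c = 52.20 mm, y_c = 44.24 mm

rectangular body: A = 90 × 60 = 5400.00, centroid at (45.00, 30.00).
semicircular top: A = ½π·45² = 3180.86, centroid at (45.00, 79.10).
triangular fin: A = ½·55·40 = 1100.00, centroid at (108.33, 13.33).
ΣA = 9680.86 mm²
ΣAx_c = (5400.00)(45.00) + (3180.86)(45.00) + (1100.00)(108.33) = 505305.48 mm³
ΣAy_c = (5400.00)(30.00) + (3180.86)(79.10) + (1100.00)(13.33) = 428268.42 mm³
x_c = 505305.48 / 9680.86 = 52.20 mm
y_c = 428268.42 / 9680.86 = 44.24 mm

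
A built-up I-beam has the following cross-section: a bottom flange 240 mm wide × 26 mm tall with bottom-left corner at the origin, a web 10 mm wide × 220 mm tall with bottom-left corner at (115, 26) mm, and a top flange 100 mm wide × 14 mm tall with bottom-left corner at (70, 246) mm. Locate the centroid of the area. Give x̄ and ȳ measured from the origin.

x̄ = 120.00 mm, ȳ = 74.65 mm

bottom flange: A = 240 × 26 = 6240.00, centroid at (120.00, 13.00).
web: A = 10 × 220 = 2200.00, centroid at (120.00, 136.00).
top flange: A = 100 × 14 = 1400.00, centroid at (120.00, 253.00).
ΣA = 9840.00 mm²
ΣAx̄ = (6240.00)(120.00) + (2200.00)(120.00) + (1400.00)(120.00) = 1180800.00 mm³
ΣAȳ = (6240.00)(13.00) + (2200.00)(136.00) + (1400.00)(253.00) = 734520.00 mm³
x̄ = 1180800.00 / 9840.00 = 120.00 mm
ȳ = 734520.00 / 9840.00 = 74.65 mm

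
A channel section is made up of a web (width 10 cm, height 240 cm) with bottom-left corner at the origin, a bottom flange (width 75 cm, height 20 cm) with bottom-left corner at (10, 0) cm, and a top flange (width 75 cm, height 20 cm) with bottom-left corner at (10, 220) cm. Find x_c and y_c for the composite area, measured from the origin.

x_c = 28.61 cm, y_c = 120.00 cm

Part | A | x̄ᵢ | ȳᵢ | A·x̄ᵢ | A·ȳᵢ
web | 2400.00 | 5.00 | 120.00 | 12000.00 | 288000.00
bottom flange | 1500.00 | 47.50 | 10.00 | 71250.00 | 15000.00
top flange | 1500.00 | 47.50 | 230.00 | 71250.00 | 345000.00
Σ | 5400.00 |  |  | 154500.00 | 648000.00
x_c = 154500.00 / 5400.00 = 28.61 cm
y_c = 648000.00 / 5400.00 = 120.00 cm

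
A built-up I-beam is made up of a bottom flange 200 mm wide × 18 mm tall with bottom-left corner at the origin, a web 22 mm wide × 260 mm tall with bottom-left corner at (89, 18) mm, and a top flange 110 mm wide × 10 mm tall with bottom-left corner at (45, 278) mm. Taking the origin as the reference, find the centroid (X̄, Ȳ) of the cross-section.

X̄ = 100.00 mm, Ȳ = 114.23 mm

bottom flange: A = 200 × 18 = 3600.00, centroid at (100.00, 9.00).
web: A = 22 × 260 = 5720.00, centroid at (100.00, 148.00).
top flange: A = 110 × 10 = 1100.00, centroid at (100.00, 283.00).
ΣA = 10420.00 mm², ΣAX̄ = 1042000.00 mm³, ΣAȲ = 1190260.00 mm³.
X̄ = 1042000.00/10420.00 = 100.00 mm; Ȳ = 1190260.00/10420.00 = 114.23 mm.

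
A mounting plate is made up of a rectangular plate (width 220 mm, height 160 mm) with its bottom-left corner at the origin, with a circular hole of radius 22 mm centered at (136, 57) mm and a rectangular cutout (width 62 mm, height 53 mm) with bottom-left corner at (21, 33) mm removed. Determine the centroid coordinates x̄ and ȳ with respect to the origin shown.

x̄ = 114.97 mm, ȳ = 83.37 mm

plate: A = 220 × 160 = 35200.00, centroid at (110.00, 80.00).
hole 1: A = −π·22² = -1520.53, centroid at (136.00, 57.00).
hole 2: A = −(62 × 53) = -3286.00, centroid at (52.00, 59.50).
ΣA = 30393.47 mm², ΣAx̄ = 3494335.81 mm³, ΣAȳ = 2533812.74 mm³.
x̄ = 3494335.81/30393.47 = 114.97 mm; ȳ = 2533812.74/30393.47 = 83.37 mm.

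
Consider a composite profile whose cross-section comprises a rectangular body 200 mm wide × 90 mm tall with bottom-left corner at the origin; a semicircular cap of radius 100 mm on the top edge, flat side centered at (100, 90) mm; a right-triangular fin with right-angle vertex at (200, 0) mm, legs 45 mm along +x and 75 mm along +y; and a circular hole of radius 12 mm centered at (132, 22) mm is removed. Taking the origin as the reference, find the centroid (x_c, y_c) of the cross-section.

rectangular body: A = 200 × 90 = 18000.00, centroid at (100.00, 45.00).
semicircular top: A = ½π·100² = 15707.96, centroid at (100.00, 132.44).
triangular fin: A = ½·45·75 = 1687.50, centroid at (215.00, 25.00).
hole: A = −π·12² = -452.39, centroid at (132.00, 22.00).
ΣA = 34943.07 mm², ΣAx_c = 3673893.43 mm³, ΣAy_c = 2922618.30 mm³.
x_c = 3673893.43/34943.07 = 105.14 mm; y_c = 2922618.30/34943.07 = 83.64 mm.

x_c = 105.14 mm, y_c = 83.64 mm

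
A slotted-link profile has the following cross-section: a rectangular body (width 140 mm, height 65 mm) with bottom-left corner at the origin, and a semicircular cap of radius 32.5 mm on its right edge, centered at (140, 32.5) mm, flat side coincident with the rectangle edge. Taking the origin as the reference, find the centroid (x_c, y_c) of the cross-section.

rectangular body: A = 140 × 65 = 9100.00, centroid at (70.00, 32.50).
semicircular end: A = ½π·32.5² = 1659.15, centroid at (153.79, 32.50).
ΣA = 10759.15 mm², ΣAx_c = 892166.92 mm³, ΣAy_c = 349672.49 mm³.
x_c = 892166.92/10759.15 = 82.92 mm; y_c = 349672.49/10759.15 = 32.50 mm.

x_c = 82.92 mm, y_c = 32.50 mm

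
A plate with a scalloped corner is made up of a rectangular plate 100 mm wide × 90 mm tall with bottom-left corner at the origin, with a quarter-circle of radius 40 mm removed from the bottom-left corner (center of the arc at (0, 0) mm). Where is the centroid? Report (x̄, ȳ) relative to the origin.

x̄ = 55.36 mm, ȳ = 49.55 mm

Part | A | x̄ᵢ | ȳᵢ | A·x̄ᵢ | A·ȳᵢ
plate | 9000.00 | 50.00 | 45.00 | 450000.00 | 405000.00
removed quarter-circle | -1256.64 | 16.98 | 16.98 | -21333.33 | -21333.33
Σ | 7743.36 |  |  | 428666.67 | 383666.67
x̄ = 428666.67 / 7743.36 = 55.36 mm
ȳ = 383666.67 / 7743.36 = 49.55 mm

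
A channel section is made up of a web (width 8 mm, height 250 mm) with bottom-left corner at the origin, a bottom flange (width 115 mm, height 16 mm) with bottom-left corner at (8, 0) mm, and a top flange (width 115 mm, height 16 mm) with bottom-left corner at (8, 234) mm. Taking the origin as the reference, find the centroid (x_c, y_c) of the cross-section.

x_c = 43.85 mm, y_c = 125.00 mm

web: A = 8 × 250 = 2000.00, centroid at (4.00, 125.00).
bottom flange: A = 115 × 16 = 1840.00, centroid at (65.50, 8.00).
top flange: A = 115 × 16 = 1840.00, centroid at (65.50, 242.00).
ΣA = 5680.00 mm², ΣAx_c = 249040.00 mm³, ΣAy_c = 710000.00 mm³.
x_c = 249040.00/5680.00 = 43.85 mm; y_c = 710000.00/5680.00 = 125.00 mm.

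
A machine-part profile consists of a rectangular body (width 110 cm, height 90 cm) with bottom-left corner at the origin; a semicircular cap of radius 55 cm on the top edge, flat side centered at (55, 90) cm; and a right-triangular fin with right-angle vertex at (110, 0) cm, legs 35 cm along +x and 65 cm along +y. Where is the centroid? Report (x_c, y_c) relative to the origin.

rectangular body: A = 110 × 90 = 9900.00, centroid at (55.00, 45.00).
semicircular top: A = ½π·55² = 4751.66, centroid at (55.00, 113.34).
triangular fin: A = ½·35·65 = 1137.50, centroid at (121.67, 21.67).
ΣA = 15789.16 cm², ΣAx_c = 944237.07 cm³, ΣAy_c = 1008711.80 cm³.
x_c = 944237.07/15789.16 = 59.80 cm; y_c = 1008711.80/15789.16 = 63.89 cm.

x_c = 59.80 cm, y_c = 63.89 cm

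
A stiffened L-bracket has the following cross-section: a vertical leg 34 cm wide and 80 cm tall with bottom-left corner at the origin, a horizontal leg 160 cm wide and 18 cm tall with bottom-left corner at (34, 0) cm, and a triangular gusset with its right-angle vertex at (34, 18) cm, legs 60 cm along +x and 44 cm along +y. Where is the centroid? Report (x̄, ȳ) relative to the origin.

vertical leg: A = 34 × 80 = 2720.00, centroid at (17.00, 40.00).
horizontal leg: A = 160 × 18 = 2880.00, centroid at (114.00, 9.00).
gusset: A = ½·60·44 = 1320.00, centroid at (54.00, 32.67).
ΣA = 6920.00 cm², ΣAx̄ = 445840.00 cm³, ΣAȳ = 177840.00 cm³.
x̄ = 445840.00/6920.00 = 64.43 cm; ȳ = 177840.00/6920.00 = 25.70 cm.

x̄ = 64.43 cm, ȳ = 25.70 cm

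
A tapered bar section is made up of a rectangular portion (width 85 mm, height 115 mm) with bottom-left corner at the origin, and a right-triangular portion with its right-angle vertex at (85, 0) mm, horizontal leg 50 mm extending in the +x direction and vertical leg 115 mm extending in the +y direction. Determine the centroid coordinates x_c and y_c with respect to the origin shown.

Part | A | x̄ᵢ | ȳᵢ | A·x̄ᵢ | A·ȳᵢ
rectangular portion | 9775.00 | 42.50 | 57.50 | 415437.50 | 562062.50
triangular portion | 2875.00 | 101.67 | 38.33 | 292291.67 | 110208.33
Σ | 12650.00 |  |  | 707729.17 | 672270.83
x_c = 707729.17 / 12650.00 = 55.95 mm
y_c = 672270.83 / 12650.00 = 53.14 mm

x_c = 55.95 mm, y_c = 53.14 mm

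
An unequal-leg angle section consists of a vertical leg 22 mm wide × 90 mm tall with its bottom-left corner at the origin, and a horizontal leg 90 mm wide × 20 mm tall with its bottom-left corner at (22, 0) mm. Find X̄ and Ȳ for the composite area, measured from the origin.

X̄ = 37.67 mm, Ȳ = 28.33 mm

vertical leg: A = 22 × 90 = 1980.00, centroid at (11.00, 45.00).
horizontal leg: A = 90 × 20 = 1800.00, centroid at (67.00, 10.00).
ΣA = 3780.00 mm², ΣAX̄ = 142380.00 mm³, ΣAȲ = 107100.00 mm³.
X̄ = 142380.00/3780.00 = 37.67 mm; Ȳ = 107100.00/3780.00 = 28.33 mm.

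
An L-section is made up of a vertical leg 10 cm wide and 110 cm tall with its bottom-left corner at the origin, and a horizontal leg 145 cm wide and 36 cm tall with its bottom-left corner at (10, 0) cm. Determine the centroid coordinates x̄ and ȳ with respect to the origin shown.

vertical leg: A = 10 × 110 = 1100.00, centroid at (5.00, 55.00).
horizontal leg: A = 145 × 36 = 5220.00, centroid at (82.50, 18.00).
ΣA = 6320.00 cm², ΣAx̄ = 436150.00 cm³, ΣAȳ = 154460.00 cm³.
x̄ = 436150.00/6320.00 = 69.01 cm; ȳ = 154460.00/6320.00 = 24.44 cm.

x̄ = 69.01 cm, ȳ = 24.44 cm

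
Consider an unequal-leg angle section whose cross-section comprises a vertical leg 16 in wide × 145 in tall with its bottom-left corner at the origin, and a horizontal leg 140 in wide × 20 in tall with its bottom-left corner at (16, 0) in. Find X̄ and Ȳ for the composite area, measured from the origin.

X̄ = 50.66 in, Ȳ = 38.32 in

vertical leg: A = 16 × 145 = 2320.00, centroid at (8.00, 72.50).
horizontal leg: A = 140 × 20 = 2800.00, centroid at (86.00, 10.00).
ΣA = 5120.00 in², ΣAX̄ = 259360.00 in³, ΣAȲ = 196200.00 in³.
X̄ = 259360.00/5120.00 = 50.66 in; Ȳ = 196200.00/5120.00 = 38.32 in.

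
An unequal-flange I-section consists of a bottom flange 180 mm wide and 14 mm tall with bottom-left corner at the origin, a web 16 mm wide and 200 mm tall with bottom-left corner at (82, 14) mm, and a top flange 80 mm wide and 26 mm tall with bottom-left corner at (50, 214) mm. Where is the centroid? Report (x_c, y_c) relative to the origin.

x_c = 90.00 mm, y_c = 109.56 mm

bottom flange: A = 180 × 14 = 2520.00, centroid at (90.00, 7.00).
web: A = 16 × 200 = 3200.00, centroid at (90.00, 114.00).
top flange: A = 80 × 26 = 2080.00, centroid at (90.00, 227.00).
ΣA = 7800.00 mm²
ΣAx_c = (2520.00)(90.00) + (3200.00)(90.00) + (2080.00)(90.00) = 702000.00 mm³
ΣAy_c = (2520.00)(7.00) + (3200.00)(114.00) + (2080.00)(227.00) = 854600.00 mm³
x_c = 702000.00 / 7800.00 = 90.00 mm
y_c = 854600.00 / 7800.00 = 109.56 mm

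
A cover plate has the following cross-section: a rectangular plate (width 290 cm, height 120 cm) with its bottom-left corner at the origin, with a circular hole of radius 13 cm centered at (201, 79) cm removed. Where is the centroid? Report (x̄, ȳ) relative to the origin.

plate: A = 290 × 120 = 34800.00, centroid at (145.00, 60.00).
hole: A = −π·13² = -530.93, centroid at (201.00, 79.00).
ΣA = 34269.07 cm²
ΣAx̄ = (34800.00)(145.00) + (-530.93)(201.00) = 4939283.24 cm³
ΣAȳ = (34800.00)(60.00) + (-530.93)(79.00) = 2046056.60 cm³
x̄ = 4939283.24 / 34269.07 = 144.13 cm
ȳ = 2046056.60 / 34269.07 = 59.71 cm

x̄ = 144.13 cm, ȳ = 59.71 cm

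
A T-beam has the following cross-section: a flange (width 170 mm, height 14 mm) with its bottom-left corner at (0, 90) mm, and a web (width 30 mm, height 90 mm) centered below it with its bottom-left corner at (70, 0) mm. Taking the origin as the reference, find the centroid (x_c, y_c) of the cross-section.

x_c = 85.00 mm, y_c = 69.36 mm

web: A = 30 × 90 = 2700.00, centroid at (85.00, 45.00).
flange: A = 170 × 14 = 2380.00, centroid at (85.00, 97.00).
ΣA = 5080.00 mm², ΣAx_c = 431800.00 mm³, ΣAy_c = 352360.00 mm³.
x_c = 431800.00/5080.00 = 85.00 mm; y_c = 352360.00/5080.00 = 69.36 mm.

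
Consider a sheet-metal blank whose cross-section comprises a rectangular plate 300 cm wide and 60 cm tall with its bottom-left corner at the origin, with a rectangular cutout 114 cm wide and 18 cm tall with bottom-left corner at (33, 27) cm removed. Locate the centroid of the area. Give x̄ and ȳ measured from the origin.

x̄ = 157.72 cm, ȳ = 29.23 cm

plate: A = 300 × 60 = 18000.00, centroid at (150.00, 30.00).
hole: A = −(114 × 18) = -2052.00, centroid at (90.00, 36.00).
ΣA = 15948.00 cm²
ΣAx̄ = (18000.00)(150.00) + (-2052.00)(90.00) = 2515320.00 cm³
ΣAȳ = (18000.00)(30.00) + (-2052.00)(36.00) = 466128.00 cm³
x̄ = 2515320.00 / 15948.00 = 157.72 cm
ȳ = 466128.00 / 15948.00 = 29.23 cm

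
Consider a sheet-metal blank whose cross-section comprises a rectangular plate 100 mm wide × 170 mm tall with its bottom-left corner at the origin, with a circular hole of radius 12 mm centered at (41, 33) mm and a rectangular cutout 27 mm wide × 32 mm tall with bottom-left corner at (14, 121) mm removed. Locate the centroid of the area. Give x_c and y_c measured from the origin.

x_c = 51.50 mm, y_c = 83.64 mm

Part | A | x̄ᵢ | ȳᵢ | A·x̄ᵢ | A·ȳᵢ
plate | 17000.00 | 50.00 | 85.00 | 850000.00 | 1445000.00
hole 1 | -452.39 | 41.00 | 33.00 | -18547.96 | -14928.85
hole 2 | -864.00 | 27.50 | 137.00 | -23760.00 | -118368.00
Σ | 15683.61 |  |  | 807692.04 | 1311703.15
x_c = 807692.04 / 15683.61 = 51.50 mm
y_c = 1311703.15 / 15683.61 = 83.64 mm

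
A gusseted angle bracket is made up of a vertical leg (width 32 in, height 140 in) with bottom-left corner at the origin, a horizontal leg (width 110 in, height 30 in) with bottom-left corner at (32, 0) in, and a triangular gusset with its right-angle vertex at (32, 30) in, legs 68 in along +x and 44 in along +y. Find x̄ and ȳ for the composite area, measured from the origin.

vertical leg: A = 32 × 140 = 4480.00, centroid at (16.00, 70.00).
horizontal leg: A = 110 × 30 = 3300.00, centroid at (87.00, 15.00).
gusset: A = ½·68·44 = 1496.00, centroid at (54.67, 44.67).
ΣA = 9276.00 in²
ΣAx̄ = (4480.00)(16.00) + (3300.00)(87.00) + (1496.00)(54.67) = 440561.33 in³
ΣAȳ = (4480.00)(70.00) + (3300.00)(15.00) + (1496.00)(44.67) = 429921.33 in³
x̄ = 440561.33 / 9276.00 = 47.49 in
ȳ = 429921.33 / 9276.00 = 46.35 in

x̄ = 47.49 in, ȳ = 46.35 in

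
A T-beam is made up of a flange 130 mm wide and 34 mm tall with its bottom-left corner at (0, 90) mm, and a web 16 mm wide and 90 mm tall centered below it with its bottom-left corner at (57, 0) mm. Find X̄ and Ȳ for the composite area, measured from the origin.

X̄ = 65.00 mm, Ȳ = 91.76 mm

web: A = 16 × 90 = 1440.00, centroid at (65.00, 45.00).
flange: A = 130 × 34 = 4420.00, centroid at (65.00, 107.00).
ΣA = 5860.00 mm²
ΣAX̄ = (1440.00)(65.00) + (4420.00)(65.00) = 380900.00 mm³
ΣAȲ = (1440.00)(45.00) + (4420.00)(107.00) = 537740.00 mm³
X̄ = 380900.00 / 5860.00 = 65.00 mm
Ȳ = 537740.00 / 5860.00 = 91.76 mm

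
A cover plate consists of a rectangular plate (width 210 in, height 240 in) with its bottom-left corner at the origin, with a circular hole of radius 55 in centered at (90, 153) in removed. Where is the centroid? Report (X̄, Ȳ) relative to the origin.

X̄ = 108.49 in, Ȳ = 112.33 in

Part | A | x̄ᵢ | ȳᵢ | A·x̄ᵢ | A·ȳᵢ
plate | 50400.00 | 105.00 | 120.00 | 5292000.00 | 6048000.00
hole | -9503.32 | 90.00 | 153.00 | -855298.60 | -1454007.62
Σ | 40896.68 |  |  | 4436701.40 | 4593992.38
X̄ = 4436701.40 / 40896.68 = 108.49 in
Ȳ = 4593992.38 / 40896.68 = 112.33 in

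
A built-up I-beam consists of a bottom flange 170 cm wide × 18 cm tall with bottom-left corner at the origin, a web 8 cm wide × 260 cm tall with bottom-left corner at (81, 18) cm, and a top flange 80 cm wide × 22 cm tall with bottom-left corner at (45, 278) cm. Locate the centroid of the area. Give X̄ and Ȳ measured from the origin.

Part | A | x̄ᵢ | ȳᵢ | A·x̄ᵢ | A·ȳᵢ
bottom flange | 3060.00 | 85.00 | 9.00 | 260100.00 | 27540.00
web | 2080.00 | 85.00 | 148.00 | 176800.00 | 307840.00
top flange | 1760.00 | 85.00 | 289.00 | 149600.00 | 508640.00
Σ | 6900.00 |  |  | 586500.00 | 844020.00
X̄ = 586500.00 / 6900.00 = 85.00 cm
Ȳ = 844020.00 / 6900.00 = 122.32 cm

X̄ = 85.00 cm, Ȳ = 122.32 cm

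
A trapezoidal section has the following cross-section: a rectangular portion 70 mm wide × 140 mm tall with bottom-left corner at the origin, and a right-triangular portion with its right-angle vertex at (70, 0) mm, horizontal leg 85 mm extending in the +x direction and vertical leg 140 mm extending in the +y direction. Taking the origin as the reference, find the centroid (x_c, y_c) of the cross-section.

x_c = 58.93 mm, y_c = 61.19 mm

rectangular portion: A = 70 × 140 = 9800.00, centroid at (35.00, 70.00).
triangular portion: A = ½·85·140 = 5950.00, centroid at (98.33, 46.67).
ΣA = 15750.00 mm²
ΣAx_c = (9800.00)(35.00) + (5950.00)(98.33) = 928083.33 mm³
ΣAy_c = (9800.00)(70.00) + (5950.00)(46.67) = 963666.67 mm³
x_c = 928083.33 / 15750.00 = 58.93 mm
y_c = 963666.67 / 15750.00 = 61.19 mm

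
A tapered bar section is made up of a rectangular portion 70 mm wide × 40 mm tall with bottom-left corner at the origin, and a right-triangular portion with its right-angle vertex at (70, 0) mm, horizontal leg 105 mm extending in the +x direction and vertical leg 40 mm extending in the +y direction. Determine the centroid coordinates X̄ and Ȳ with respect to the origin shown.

rectangular portion: A = 70 × 40 = 2800.00, centroid at (35.00, 20.00).
triangular portion: A = ½·105·40 = 2100.00, centroid at (105.00, 13.33).
ΣA = 4900.00 mm²
ΣAX̄ = (2800.00)(35.00) + (2100.00)(105.00) = 318500.00 mm³
ΣAȲ = (2800.00)(20.00) + (2100.00)(13.33) = 84000.00 mm³
X̄ = 318500.00 / 4900.00 = 65.00 mm
Ȳ = 84000.00 / 4900.00 = 17.14 mm

X̄ = 65.00 mm, Ȳ = 17.14 mm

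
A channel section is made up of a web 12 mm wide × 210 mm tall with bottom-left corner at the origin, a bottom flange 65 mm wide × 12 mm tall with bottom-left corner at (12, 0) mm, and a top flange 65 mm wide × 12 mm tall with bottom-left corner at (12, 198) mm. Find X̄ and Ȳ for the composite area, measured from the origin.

X̄ = 20.72 mm, Ȳ = 105.00 mm

Part | A | x̄ᵢ | ȳᵢ | A·x̄ᵢ | A·ȳᵢ
web | 2520.00 | 6.00 | 105.00 | 15120.00 | 264600.00
bottom flange | 780.00 | 44.50 | 6.00 | 34710.00 | 4680.00
top flange | 780.00 | 44.50 | 204.00 | 34710.00 | 159120.00
Σ | 4080.00 |  |  | 84540.00 | 428400.00
X̄ = 84540.00 / 4080.00 = 20.72 mm
Ȳ = 428400.00 / 4080.00 = 105.00 mm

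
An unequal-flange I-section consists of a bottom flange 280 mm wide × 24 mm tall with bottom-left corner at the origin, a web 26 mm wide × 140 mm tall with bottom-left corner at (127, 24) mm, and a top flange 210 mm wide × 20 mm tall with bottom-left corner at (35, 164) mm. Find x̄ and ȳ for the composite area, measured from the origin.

bottom flange: A = 280 × 24 = 6720.00, centroid at (140.00, 12.00).
web: A = 26 × 140 = 3640.00, centroid at (140.00, 94.00).
top flange: A = 210 × 20 = 4200.00, centroid at (140.00, 174.00).
ΣA = 14560.00 mm²
ΣAx̄ = (6720.00)(140.00) + (3640.00)(140.00) + (4200.00)(140.00) = 2038400.00 mm³
ΣAȳ = (6720.00)(12.00) + (3640.00)(94.00) + (4200.00)(174.00) = 1153600.00 mm³
x̄ = 2038400.00 / 14560.00 = 140.00 mm
ȳ = 1153600.00 / 14560.00 = 79.23 mm

x̄ = 140.00 mm, ȳ = 79.23 mm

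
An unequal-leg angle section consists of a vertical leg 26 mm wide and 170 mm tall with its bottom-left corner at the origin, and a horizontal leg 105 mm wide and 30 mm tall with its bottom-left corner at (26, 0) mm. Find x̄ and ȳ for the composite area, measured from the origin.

x̄ = 40.26 mm, ȳ = 55.87 mm

vertical leg: A = 26 × 170 = 4420.00, centroid at (13.00, 85.00).
horizontal leg: A = 105 × 30 = 3150.00, centroid at (78.50, 15.00).
ΣA = 7570.00 mm², ΣAx̄ = 304735.00 mm³, ΣAȳ = 422950.00 mm³.
x̄ = 304735.00/7570.00 = 40.26 mm; ȳ = 422950.00/7570.00 = 55.87 mm.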